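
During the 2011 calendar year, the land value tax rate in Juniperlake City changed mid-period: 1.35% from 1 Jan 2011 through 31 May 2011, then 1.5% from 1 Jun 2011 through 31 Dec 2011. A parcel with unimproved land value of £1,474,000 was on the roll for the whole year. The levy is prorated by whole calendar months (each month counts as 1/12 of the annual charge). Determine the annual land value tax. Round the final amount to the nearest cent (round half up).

1 Jan – 31 May 2011: 5 months at 1.35% → £1,474,000 × 1.35% × 5/12 = £8,291.2500
1 Jun – 31 Dec 2011: 7 months at 1.5% → £1,474,000 × 1.5% × 7/12 = £12,897.5000
Total = £21,188.7500

£21,188.75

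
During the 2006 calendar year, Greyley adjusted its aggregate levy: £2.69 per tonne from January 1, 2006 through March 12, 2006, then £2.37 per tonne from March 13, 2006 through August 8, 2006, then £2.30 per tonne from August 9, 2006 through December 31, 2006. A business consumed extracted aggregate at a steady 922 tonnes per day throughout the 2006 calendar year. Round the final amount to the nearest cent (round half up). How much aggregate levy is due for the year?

£809,165.64

January 1 – March 12, 2006: 71 days × 922 tonnes/day = 65,462 tonnes at £2.69/tonne → £176,092.78
March 13 – August 8, 2006: 149 days × 922 tonnes/day = 137,378 tonnes at £2.37/tonne → £325,585.86
August 9 – December 31, 2006: 145 days × 922 tonnes/day = 133,690 tonnes at £2.30/tonne → £307,487.00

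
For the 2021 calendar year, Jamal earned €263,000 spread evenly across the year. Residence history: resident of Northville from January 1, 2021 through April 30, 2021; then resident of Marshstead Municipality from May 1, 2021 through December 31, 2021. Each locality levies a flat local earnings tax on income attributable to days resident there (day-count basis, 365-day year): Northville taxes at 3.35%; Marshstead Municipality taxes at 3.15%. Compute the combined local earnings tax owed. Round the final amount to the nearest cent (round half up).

€8,457.43

Northville, January 1 – April 30, 2021: 120 days → €263,000 × 3.35% × 120/365 = €2,896.6027
Marshstead Municipality, May 1 – December 31, 2021: 245 days → €263,000 × 3.15% × 245/365 = €5,560.8288
Total = €8,457.4315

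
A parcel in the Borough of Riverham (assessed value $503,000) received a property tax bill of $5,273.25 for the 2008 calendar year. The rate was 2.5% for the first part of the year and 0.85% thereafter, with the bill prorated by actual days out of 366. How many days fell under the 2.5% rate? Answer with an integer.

Let d = days at the first rate; then 366 − d days at the second rate.
$503,000 × [2.5%·d + 0.85%·(366−d)] / 366 = $5,273.25
Solving gives d = 44, so the new rate took effect on 14 February 2008.

44 days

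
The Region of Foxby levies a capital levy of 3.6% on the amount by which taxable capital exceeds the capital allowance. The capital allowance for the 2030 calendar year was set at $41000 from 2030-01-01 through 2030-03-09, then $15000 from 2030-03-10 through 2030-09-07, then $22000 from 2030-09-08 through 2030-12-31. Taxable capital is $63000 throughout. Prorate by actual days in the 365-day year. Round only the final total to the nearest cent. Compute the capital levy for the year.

2030-01-01 to 2030-03-09: 68 days, exemption $41000 → ($63000 − $41000) × 3.6% × 68/365 = $147.5507
2030-03-10 to 2030-09-07: 182 days, exemption $15000 → ($63000 − $15000) × 3.6% × 182/365 = $861.6329
2030-09-08 to 2030-12-31: 115 days, exemption $22000 → ($63000 − $22000) × 3.6% × 115/365 = $465.0411
Total = $1474.2247

$1474.22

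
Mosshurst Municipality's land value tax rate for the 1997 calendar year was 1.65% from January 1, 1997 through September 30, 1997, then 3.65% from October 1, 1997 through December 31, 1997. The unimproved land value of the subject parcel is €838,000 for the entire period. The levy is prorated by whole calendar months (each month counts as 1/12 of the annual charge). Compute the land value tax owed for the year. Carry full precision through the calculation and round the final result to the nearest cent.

January 1 – September 30, 1997: 9 months at 1.65% → €838,000 × 1.65% × 9/12 = €10,370.2500
October 1 – December 31, 1997: 3 months at 3.65% → €838,000 × 3.65% × 3/12 = €7,646.7500
Total = €18,017.0000

€18,017.00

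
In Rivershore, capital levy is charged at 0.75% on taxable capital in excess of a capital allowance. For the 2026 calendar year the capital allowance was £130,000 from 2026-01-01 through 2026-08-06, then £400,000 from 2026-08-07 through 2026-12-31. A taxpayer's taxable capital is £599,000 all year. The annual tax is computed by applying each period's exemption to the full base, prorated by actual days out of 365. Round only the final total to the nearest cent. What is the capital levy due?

2026-01-01 to 2026-08-06: 218 days, exemption £130,000 → (£599,000 − £130,000) × 0.75% × 218/365 = £2,100.8630
2026-08-07 to 2026-12-31: 147 days, exemption £400,000 → (£599,000 − £400,000) × 0.75% × 147/365 = £601.0890
Total = £2,701.9521

£2,701.95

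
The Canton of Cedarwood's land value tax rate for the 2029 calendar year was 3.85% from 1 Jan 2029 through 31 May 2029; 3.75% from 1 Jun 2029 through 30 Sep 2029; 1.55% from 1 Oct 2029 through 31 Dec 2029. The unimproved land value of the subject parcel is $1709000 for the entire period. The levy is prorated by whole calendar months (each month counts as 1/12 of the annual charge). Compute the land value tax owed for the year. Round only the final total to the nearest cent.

1 Jan – 31 May 2029: 5 months at 3.85% → $1709000 × 3.85% × 5/12 = $27415.2083
1 Jun – 30 Sep 2029: 4 months at 3.75% → $1709000 × 3.75% × 4/12 = $21362.5000
1 Oct – 31 Dec 2029: 3 months at 1.55% → $1709000 × 1.55% × 3/12 = $6622.3750
Total = $55400.0833

$55400.08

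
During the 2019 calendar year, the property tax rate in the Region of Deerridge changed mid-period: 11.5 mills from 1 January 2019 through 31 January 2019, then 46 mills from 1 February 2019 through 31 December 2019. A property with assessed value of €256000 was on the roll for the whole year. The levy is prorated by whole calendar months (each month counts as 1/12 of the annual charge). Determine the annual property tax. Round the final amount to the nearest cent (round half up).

€11040.00

1 January – 31 January 2019: 1 month at 11.5 mills → €256000 × 1.15% × 1/12 = €245.3333
1 February – 31 December 2019: 11 months at 46 mills → €256000 × 4.6% × 11/12 = €10794.6667
Total = €11040.0000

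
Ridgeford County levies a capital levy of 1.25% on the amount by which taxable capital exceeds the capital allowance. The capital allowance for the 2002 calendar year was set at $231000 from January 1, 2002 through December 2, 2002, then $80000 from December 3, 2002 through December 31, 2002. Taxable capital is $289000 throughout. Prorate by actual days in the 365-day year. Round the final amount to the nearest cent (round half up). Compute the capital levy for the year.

January 1 – December 2, 2002: 336 days, exemption $231000 → ($289000 − $231000) × 1.25% × 336/365 = $667.3973
December 3 – December 31, 2002: 29 days, exemption $80000 → ($289000 − $80000) × 1.25% × 29/365 = $207.5685
Total = $874.9658

$874.97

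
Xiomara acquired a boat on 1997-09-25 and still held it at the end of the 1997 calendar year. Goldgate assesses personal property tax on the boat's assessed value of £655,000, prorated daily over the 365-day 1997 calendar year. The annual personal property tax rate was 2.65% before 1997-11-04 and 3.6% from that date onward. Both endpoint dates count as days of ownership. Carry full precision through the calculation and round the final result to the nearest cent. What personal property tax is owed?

£5,649.15

1997-09-25 to 1997-11-03: 40 days at 2.65% → £655,000 × 2.65% × 40/365 = £1,902.1918
1997-11-04 to 1997-12-31: 58 days at 3.6% → £655,000 × 3.6% × 58/365 = £3,746.9589
Total = £5,649.1507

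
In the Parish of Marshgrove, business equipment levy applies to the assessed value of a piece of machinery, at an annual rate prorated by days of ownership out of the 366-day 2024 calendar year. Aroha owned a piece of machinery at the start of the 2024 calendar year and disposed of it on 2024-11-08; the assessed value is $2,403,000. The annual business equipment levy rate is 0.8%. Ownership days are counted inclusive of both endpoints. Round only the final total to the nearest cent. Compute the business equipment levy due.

Days held (2024-01-01 to 2024-11-08): 313 out of 366
Tax = $2,403,000 × 0.8% × 313/366 = $16,440.1967

$16,440.20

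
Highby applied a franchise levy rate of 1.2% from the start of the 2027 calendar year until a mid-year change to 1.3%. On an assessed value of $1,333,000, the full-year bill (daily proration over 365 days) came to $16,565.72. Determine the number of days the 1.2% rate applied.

Let d = days at the first rate; then 365 − d days at the second rate.
$1,333,000 × [1.2%·d + 1.3%·(365−d)] / 365 = $16,565.72
Solving gives d = 209, so the new rate took effect on 29 July 2027.

209 days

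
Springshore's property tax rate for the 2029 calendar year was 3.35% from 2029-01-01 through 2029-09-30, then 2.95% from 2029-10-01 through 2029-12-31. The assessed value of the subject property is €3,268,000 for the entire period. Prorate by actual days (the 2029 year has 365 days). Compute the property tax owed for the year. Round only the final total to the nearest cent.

2029-01-01 to 2029-09-30: 273 days at 3.35% → €3,268,000 × 3.35% × 273/365 = €81,883.5452
2029-10-01 to 2029-12-31: 92 days at 2.95% → €3,268,000 × 2.95% × 92/365 = €24,299.5945
Total = €106,183.1397

€106,183.14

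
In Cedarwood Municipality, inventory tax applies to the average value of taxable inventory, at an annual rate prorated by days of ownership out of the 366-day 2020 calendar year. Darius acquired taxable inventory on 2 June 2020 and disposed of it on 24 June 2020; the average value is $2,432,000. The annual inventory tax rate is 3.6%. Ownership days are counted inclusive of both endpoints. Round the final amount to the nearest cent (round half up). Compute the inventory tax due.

Days held (2 June – 24 June 2020): 23 out of 366
Tax = $2,432,000 × 3.6% × 23/366 = $5,501.9016

$5,501.90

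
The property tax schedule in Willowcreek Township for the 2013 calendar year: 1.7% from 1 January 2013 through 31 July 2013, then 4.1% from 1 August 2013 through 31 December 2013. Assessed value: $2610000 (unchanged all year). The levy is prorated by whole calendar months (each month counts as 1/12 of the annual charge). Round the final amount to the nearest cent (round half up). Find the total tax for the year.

1 January – 31 July 2013: 7 months at 1.7% → $2610000 × 1.7% × 7/12 = $25882.5000
1 August – 31 December 2013: 5 months at 4.1% → $2610000 × 4.1% × 5/12 = $44587.5000
Total = $70470.0000

$70470.00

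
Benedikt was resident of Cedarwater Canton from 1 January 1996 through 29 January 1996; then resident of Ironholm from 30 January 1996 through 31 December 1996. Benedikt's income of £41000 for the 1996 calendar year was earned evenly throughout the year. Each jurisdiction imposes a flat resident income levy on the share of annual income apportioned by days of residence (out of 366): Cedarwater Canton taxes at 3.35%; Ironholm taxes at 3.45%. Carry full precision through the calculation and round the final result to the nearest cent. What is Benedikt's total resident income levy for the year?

£1411.25

Cedarwater Canton, 1 January – 29 January 1996: 29 days → £41000 × 3.35% × 29/366 = £108.8292
Ironholm, 30 January – 31 December 1996: 337 days → £41000 × 3.45% × 337/366 = £1302.4221
Total = £1411.2514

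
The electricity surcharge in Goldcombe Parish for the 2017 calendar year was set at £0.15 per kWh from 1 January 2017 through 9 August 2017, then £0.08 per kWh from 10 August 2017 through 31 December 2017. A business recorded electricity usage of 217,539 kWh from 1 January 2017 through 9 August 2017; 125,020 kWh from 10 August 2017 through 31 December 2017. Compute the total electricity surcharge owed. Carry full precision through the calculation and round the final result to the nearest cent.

1 January – 9 August 2017: 217,539 kWh at £0.15/kWh → £32630.85
10 August – 31 December 2017: 125,020 kWh at £0.08/kWh → £10001.60

£42632.45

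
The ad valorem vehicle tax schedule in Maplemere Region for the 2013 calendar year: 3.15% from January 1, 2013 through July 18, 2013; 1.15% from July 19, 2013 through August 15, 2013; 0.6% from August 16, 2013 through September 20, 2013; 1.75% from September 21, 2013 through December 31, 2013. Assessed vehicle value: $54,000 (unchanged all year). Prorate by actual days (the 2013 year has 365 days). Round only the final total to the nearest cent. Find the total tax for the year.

January 1 – July 18, 2013: 199 days at 3.15% → $54,000 × 3.15% × 199/365 = $927.3945
July 19 – August 15, 2013: 28 days at 1.15% → $54,000 × 1.15% × 28/365 = $47.6384
August 16 – September 20, 2013: 36 days at 0.6% → $54,000 × 0.6% × 36/365 = $31.9562
September 21 – December 31, 2013: 102 days at 1.75% → $54,000 × 1.75% × 102/365 = $264.0822
Total = $1,271.0712

$1,271.07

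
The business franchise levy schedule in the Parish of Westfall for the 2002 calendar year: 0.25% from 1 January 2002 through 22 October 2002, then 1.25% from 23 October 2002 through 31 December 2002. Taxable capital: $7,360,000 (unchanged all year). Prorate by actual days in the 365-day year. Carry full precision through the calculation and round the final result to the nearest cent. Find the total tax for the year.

1 January – 22 October 2002: 295 days at 0.25% → $7,360,000 × 0.25% × 295/365 = $14,871.2329
23 October – 31 December 2002: 70 days at 1.25% → $7,360,000 × 1.25% × 70/365 = $17,643.8356
Total = $32,515.0685

$32,515.07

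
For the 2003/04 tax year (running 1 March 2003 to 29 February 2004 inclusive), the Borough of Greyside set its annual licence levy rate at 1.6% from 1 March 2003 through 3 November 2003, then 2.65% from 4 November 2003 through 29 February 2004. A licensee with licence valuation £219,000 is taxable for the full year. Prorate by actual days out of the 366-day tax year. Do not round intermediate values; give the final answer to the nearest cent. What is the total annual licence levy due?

1 March – 3 November 2003: 248 days at 1.6% → £219,000 × 1.6% × 248/366 = £2,374.2951
4 November 2003 – 29 February 2004: 118 days at 2.65% → £219,000 × 2.65% × 118/366 = £1,871.0738
Total = £4,245.3689

£4,245.37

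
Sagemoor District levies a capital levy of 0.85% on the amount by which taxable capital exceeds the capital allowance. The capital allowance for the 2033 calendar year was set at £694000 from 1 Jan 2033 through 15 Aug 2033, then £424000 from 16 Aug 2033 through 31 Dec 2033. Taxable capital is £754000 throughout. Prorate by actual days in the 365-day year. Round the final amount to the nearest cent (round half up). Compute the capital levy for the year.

1 Jan – 15 Aug 2033: 227 days, exemption £694000 → (£754000 − £694000) × 0.85% × 227/365 = £317.1781
16 Aug – 31 Dec 2033: 138 days, exemption £424000 → (£754000 − £424000) × 0.85% × 138/365 = £1060.5205
Total = £1377.6986

£1377.70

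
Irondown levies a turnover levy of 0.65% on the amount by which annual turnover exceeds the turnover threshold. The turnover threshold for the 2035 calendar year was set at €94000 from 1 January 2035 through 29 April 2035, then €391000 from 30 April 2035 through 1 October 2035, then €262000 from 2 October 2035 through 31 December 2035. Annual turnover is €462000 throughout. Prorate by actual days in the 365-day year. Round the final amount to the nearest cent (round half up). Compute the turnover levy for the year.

1 January – 29 April 2035: 119 days, exemption €94000 → (€462000 − €94000) × 0.65% × 119/365 = €779.8575
30 April – 1 October 2035: 155 days, exemption €391000 → (€462000 − €391000) × 0.65% × 155/365 = €195.9795
2 October – 31 December 2035: 91 days, exemption €262000 → (€462000 − €262000) × 0.65% × 91/365 = €324.1096
Total = €1299.9466

€1299.95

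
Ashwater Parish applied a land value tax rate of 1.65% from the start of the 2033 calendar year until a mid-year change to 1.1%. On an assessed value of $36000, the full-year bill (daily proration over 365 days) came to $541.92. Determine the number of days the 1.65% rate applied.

Let d = days at the first rate; then 365 − d days at the second rate.
$36000 × [1.65%·d + 1.1%·(365−d)] / 365 = $541.92
Solving gives d = 269, so the new rate took effect on September 27, 2033.

269 days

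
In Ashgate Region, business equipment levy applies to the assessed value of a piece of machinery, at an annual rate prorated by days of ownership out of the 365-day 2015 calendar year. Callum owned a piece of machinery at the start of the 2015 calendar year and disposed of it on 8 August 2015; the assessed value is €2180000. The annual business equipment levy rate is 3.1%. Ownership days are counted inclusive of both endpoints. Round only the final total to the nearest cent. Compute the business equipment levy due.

Days held (1 January – 8 August 2015): 220 out of 365
Tax = €2180000 × 3.1% × 220/365 = €40733.1507

€40733.15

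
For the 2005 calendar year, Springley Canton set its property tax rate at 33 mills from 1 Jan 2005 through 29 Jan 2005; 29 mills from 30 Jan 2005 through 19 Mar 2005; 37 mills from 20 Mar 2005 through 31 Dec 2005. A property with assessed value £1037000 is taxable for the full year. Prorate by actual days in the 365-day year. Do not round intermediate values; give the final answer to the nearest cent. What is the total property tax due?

£36925.72

1 Jan – 29 Jan 2005: 29 days at 33 mills → £1037000 × 3.3% × 29/365 = £2718.9288
30 Jan – 19 Mar 2005: 49 days at 29 mills → £1037000 × 2.9% × 49/365 = £4037.1973
20 Mar – 31 Dec 2005: 287 days at 37 mills → £1037000 × 3.7% × 287/365 = £30169.5973
Total = £36925.7233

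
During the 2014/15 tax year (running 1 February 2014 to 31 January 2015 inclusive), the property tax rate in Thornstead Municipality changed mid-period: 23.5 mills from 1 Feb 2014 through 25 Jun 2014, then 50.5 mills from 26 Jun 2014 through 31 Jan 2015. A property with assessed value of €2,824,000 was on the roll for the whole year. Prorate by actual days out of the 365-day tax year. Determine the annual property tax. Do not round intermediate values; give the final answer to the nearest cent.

1 Feb – 25 Jun 2014: 145 days at 23.5 mills → €2,824,000 × 2.35% × 145/365 = €26,363.7808
26 Jun 2014 – 31 Jan 2015: 220 days at 50.5 mills → €2,824,000 × 5.05% × 220/365 = €85,957.9178
Total = €112,321.6986

€112,321.70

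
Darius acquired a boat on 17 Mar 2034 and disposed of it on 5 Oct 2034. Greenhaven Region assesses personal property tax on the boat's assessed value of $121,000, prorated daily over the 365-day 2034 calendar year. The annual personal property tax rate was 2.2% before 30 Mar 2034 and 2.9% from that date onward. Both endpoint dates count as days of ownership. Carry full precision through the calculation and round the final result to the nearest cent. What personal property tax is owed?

$1,921.41

17 Mar – 29 Mar 2034: 13 days at 2.2% → $121,000 × 2.2% × 13/365 = $94.8110
30 Mar – 5 Oct 2034: 190 days at 2.9% → $121,000 × 2.9% × 190/365 = $1,826.6027
Total = $1,921.4137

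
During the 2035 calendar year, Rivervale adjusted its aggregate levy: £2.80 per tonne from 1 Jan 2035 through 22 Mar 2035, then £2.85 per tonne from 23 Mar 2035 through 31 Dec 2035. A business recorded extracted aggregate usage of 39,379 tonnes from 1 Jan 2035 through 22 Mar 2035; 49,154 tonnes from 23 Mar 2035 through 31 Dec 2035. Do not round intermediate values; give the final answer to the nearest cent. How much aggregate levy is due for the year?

1 Jan – 22 Mar 2035: 39,379 tonnes at £2.80/tonne → £110,261.20
23 Mar – 31 Dec 2035: 49,154 tonnes at £2.85/tonne → £140,088.90

£250,350.10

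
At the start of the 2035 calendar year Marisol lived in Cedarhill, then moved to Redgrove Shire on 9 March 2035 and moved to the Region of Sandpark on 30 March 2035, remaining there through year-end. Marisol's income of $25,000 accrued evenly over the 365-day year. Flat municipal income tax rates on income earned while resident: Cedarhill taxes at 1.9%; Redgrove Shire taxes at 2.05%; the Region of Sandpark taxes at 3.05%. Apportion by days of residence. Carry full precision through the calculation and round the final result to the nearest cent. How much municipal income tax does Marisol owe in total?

Cedarhill, 1 January – 8 March 2035: 67 days → $25,000 × 1.9% × 67/365 = $87.1918
Redgrove Shire, 9 March – 29 March 2035: 21 days → $25,000 × 2.05% × 21/365 = $29.4863
The Region of Sandpark, 30 March – 31 December 2035: 277 days → $25,000 × 3.05% × 277/365 = $578.6644
Total = $695.3425

$695.34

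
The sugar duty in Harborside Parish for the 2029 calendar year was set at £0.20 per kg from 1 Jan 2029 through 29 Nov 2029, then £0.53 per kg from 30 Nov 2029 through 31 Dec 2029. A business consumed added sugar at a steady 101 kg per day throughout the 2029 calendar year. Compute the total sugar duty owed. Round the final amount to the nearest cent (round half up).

1 Jan – 29 Nov 2029: 333 days × 101 kg/day = 33,633 kg at £0.20/kg → £6,726.60
30 Nov – 31 Dec 2029: 32 days × 101 kg/day = 3,232 kg at £0.53/kg → £1,712.96

£8,439.56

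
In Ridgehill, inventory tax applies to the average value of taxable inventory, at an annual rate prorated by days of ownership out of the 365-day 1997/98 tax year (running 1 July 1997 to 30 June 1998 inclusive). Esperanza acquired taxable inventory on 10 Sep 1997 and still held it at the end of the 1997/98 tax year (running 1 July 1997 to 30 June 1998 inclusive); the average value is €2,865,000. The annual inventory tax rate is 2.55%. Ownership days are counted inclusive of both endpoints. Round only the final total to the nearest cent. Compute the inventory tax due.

Days held (10 Sep 1997 – 30 Jun 1998): 294 out of 365
Tax = €2,865,000 × 2.55% × 294/365 = €58,846.3151

€58,846.32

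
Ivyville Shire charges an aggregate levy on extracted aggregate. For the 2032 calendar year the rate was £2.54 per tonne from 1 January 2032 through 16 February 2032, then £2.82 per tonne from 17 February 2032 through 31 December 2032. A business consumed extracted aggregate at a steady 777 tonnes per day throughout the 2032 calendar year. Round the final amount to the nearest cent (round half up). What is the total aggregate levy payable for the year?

1 January – 16 February 2032: 47 days × 777 tonnes/day = 36,519 tonnes at £2.54/tonne → £92,758.26
17 February – 31 December 2032: 319 days × 777 tonnes/day = 247,863 tonnes at £2.82/tonne → £698,973.66

£791,731.92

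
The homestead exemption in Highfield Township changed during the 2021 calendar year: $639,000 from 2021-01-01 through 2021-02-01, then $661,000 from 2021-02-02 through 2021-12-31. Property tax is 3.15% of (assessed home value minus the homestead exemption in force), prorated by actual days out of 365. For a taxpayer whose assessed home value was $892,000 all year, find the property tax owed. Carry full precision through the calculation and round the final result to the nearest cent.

$7,337.26

2021-01-01 to 2021-02-01: 32 days, exemption $639,000 → ($892,000 − $639,000) × 3.15% × 32/365 = $698.6959
2021-02-02 to 2021-12-31: 333 days, exemption $661,000 → ($892,000 − $661,000) × 3.15% × 333/365 = $6,638.5603
Total = $7,337.2562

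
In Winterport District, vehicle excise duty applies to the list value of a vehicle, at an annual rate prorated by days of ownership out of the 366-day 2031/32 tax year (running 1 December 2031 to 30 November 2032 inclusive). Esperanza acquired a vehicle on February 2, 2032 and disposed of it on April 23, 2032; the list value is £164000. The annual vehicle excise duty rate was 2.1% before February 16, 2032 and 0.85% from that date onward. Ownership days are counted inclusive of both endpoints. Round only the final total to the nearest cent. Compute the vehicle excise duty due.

February 2 – February 15, 2032: 14 days at 2.1% → £164000 × 2.1% × 14/366 = £131.7377
February 16 – April 23, 2032: 68 days at 0.85% → £164000 × 0.85% × 68/366 = £258.9945
Total = £390.7322

£390.73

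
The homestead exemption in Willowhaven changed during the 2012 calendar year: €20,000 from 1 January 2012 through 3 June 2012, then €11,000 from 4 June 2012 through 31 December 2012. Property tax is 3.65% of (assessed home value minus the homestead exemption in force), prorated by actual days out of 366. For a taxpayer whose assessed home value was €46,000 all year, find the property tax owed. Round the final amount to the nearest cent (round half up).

1 January – 3 June 2012: 155 days, exemption €20,000 → (€46,000 − €20,000) × 3.65% × 155/366 = €401.8989
4 June – 31 December 2012: 211 days, exemption €11,000 → (€46,000 − €11,000) × 3.65% × 211/366 = €736.4822
Total = €1,138.3811

€1,138.38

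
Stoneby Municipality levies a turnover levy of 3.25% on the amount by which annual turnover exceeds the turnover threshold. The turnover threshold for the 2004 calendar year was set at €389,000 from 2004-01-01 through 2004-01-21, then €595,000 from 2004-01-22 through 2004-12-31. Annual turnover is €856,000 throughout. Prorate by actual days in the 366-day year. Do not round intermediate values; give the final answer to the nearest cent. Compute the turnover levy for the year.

2004-01-01 to 2004-01-21: 21 days, exemption €389,000 → (€856,000 − €389,000) × 3.25% × 21/366 = €870.8402
2004-01-22 to 2004-12-31: 345 days, exemption €595,000 → (€856,000 − €595,000) × 3.25% × 345/366 = €7,995.7992
Total = €8,866.6393

€8,866.64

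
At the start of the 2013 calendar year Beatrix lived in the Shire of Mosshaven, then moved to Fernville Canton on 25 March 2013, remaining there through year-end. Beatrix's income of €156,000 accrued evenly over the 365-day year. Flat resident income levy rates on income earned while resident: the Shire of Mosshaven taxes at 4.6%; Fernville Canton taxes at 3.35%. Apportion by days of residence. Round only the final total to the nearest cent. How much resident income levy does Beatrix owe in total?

The Shire of Mosshaven, 1 January – 24 March 2013: 83 days → €156,000 × 4.6% × 83/365 = €1,631.8027
Fernville Canton, 25 March – 31 December 2013: 282 days → €156,000 × 3.35% × 282/365 = €4,037.6219
Total = €5,669.4247

€5,669.42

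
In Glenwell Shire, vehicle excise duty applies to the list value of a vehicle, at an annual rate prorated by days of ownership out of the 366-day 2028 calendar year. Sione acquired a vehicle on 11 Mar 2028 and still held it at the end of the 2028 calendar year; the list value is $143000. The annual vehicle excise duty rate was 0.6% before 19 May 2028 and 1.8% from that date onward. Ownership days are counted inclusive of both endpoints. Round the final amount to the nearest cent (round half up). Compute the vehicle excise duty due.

$1758.20

11 Mar – 18 May 2028: 69 days at 0.6% → $143000 × 0.6% × 69/366 = $161.7541
19 May – 31 Dec 2028: 227 days at 1.8% → $143000 × 1.8% × 227/366 = $1596.4426
Total = $1758.1967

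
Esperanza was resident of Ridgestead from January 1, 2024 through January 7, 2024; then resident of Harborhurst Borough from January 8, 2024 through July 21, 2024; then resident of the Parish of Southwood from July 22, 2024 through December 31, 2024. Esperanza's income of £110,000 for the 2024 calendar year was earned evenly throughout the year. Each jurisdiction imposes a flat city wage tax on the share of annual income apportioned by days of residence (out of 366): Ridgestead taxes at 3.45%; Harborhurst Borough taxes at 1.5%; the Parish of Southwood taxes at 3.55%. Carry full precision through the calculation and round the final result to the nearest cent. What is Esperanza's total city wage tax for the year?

Ridgestead, January 1 – January 7, 2024: 7 days → £110,000 × 3.45% × 7/366 = £72.5820
Harborhurst Borough, January 8 – July 21, 2024: 196 days → £110,000 × 1.5% × 196/366 = £883.6066
The Parish of Southwood, July 22 – December 31, 2024: 163 days → £110,000 × 3.55% × 163/366 = £1,739.1120
Total = £2,695.3005

£2,695.30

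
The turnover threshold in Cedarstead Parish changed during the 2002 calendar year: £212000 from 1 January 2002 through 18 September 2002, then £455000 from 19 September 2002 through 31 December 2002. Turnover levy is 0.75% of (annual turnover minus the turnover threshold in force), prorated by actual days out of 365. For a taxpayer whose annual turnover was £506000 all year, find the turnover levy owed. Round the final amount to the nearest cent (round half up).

1 January – 18 September 2002: 261 days, exemption £212000 → (£506000 − £212000) × 0.75% × 261/365 = £1576.7260
19 September – 31 December 2002: 104 days, exemption £455000 → (£506000 − £455000) × 0.75% × 104/365 = £108.9863
Total = £1685.7123

£1685.71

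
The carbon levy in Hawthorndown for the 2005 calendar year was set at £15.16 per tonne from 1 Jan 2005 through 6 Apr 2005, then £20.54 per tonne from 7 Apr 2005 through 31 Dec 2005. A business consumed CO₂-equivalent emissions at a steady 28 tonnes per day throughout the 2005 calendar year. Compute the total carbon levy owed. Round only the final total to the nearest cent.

1 Jan – 6 Apr 2005: 96 days × 28 tonnes/day = 2,688 tonnes at £15.16/tonne → £40750.08
7 Apr – 31 Dec 2005: 269 days × 28 tonnes/day = 7,532 tonnes at £20.54/tonne → £154707.28

£195457.36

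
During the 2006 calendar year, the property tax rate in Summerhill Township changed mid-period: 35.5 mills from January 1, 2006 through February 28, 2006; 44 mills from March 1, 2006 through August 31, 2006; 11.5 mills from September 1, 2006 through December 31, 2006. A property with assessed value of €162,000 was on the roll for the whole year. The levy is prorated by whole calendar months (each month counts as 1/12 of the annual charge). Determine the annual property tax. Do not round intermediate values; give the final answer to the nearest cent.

€5,143.50

January 1 – February 28, 2006: 2 months at 35.5 mills → €162,000 × 3.55% × 2/12 = €958.5000
March 1 – August 31, 2006: 6 months at 44 mills → €162,000 × 4.4% × 6/12 = €3,564.0000
September 1 – December 31, 2006: 4 months at 11.5 mills → €162,000 × 1.15% × 4/12 = €621.0000
Total = €5,143.5000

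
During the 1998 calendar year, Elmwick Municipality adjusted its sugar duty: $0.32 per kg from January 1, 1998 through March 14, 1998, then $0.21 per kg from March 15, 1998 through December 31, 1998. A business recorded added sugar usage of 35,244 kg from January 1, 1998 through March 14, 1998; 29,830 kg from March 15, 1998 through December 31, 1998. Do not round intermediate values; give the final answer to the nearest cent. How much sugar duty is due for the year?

January 1 – March 14, 1998: 35,244 kg at $0.32/kg → $11,278.08
March 15 – December 31, 1998: 29,830 kg at $0.21/kg → $6,264.30

$17,542.38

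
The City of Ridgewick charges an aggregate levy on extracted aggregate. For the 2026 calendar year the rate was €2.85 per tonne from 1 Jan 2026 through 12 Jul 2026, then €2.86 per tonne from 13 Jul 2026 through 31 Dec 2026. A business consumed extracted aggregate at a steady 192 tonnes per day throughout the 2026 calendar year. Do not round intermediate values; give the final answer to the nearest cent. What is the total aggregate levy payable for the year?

1 Jan – 12 Jul 2026: 193 days × 192 tonnes/day = 37,056 tonnes at €2.85/tonne → €105,609.60
13 Jul – 31 Dec 2026: 172 days × 192 tonnes/day = 33,024 tonnes at €2.86/tonne → €94,448.64

€200,058.24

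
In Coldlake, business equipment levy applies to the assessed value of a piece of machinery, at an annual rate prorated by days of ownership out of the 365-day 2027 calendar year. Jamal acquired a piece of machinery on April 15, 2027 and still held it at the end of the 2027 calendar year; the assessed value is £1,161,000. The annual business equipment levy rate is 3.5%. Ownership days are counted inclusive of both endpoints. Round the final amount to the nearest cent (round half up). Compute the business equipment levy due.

Days held (April 15 – December 31, 2027): 261 out of 365
Tax = £1,161,000 × 3.5% × 261/365 = £29,056.8082

£29,056.81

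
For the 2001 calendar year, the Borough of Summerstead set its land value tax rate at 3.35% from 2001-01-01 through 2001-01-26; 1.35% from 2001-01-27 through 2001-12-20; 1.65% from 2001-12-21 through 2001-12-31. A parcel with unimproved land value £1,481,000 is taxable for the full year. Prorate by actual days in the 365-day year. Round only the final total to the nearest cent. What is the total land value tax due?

2001-01-01 to 2001-01-26: 26 days at 3.35% → £1,481,000 × 3.35% × 26/365 = £3,534.1123
2001-01-27 to 2001-12-20: 328 days at 1.35% → £1,481,000 × 1.35% × 328/365 = £17,966.7616
2001-12-21 to 2001-12-31: 11 days at 1.65% → £1,481,000 × 1.65% × 11/365 = £736.4425
Total = £22,237.3164

£22,237.32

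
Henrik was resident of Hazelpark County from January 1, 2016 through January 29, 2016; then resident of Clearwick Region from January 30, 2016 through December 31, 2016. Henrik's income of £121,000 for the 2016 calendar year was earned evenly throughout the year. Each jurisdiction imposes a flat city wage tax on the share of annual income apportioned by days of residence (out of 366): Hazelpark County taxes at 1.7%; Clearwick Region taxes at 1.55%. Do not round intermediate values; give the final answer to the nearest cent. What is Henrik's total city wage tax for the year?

Hazelpark County, January 1 – January 29, 2016: 29 days → £121,000 × 1.7% × 29/366 = £162.9863
Clearwick Region, January 30 – December 31, 2016: 337 days → £121,000 × 1.55% × 337/366 = £1,726.8948
Total = £1,889.8811

£1,889.88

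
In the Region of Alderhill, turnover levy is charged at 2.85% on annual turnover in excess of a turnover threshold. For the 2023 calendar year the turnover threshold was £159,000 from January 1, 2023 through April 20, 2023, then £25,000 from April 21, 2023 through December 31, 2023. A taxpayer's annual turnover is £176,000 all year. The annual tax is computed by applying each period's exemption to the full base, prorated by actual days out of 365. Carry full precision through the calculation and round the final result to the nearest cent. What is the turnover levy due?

January 1 – April 20, 2023: 110 days, exemption £159,000 → (£176,000 − £159,000) × 2.85% × 110/365 = £146.0137
April 21 – December 31, 2023: 255 days, exemption £25,000 → (£176,000 − £25,000) × 2.85% × 255/365 = £3,006.5548
Total = £3,152.5685

£3,152.57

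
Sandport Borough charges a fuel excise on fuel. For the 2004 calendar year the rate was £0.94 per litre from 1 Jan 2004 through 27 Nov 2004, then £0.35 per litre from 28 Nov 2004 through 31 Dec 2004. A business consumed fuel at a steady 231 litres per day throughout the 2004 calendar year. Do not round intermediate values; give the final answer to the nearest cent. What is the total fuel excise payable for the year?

£74,839.38

1 Jan – 27 Nov 2004: 332 days × 231 litres/day = 76,692 litres at £0.94/litre → £72,090.48
28 Nov – 31 Dec 2004: 34 days × 231 litres/day = 7,854 litres at £0.35/litre → £2,748.90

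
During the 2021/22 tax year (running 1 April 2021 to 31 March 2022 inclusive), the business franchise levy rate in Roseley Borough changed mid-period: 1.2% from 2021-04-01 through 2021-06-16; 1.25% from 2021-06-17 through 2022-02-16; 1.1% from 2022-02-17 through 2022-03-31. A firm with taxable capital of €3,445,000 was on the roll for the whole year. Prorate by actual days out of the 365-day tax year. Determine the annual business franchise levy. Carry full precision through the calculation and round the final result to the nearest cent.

2021-04-01 to 2021-06-16: 77 days at 1.2% → €3,445,000 × 1.2% × 77/365 = €8,721.0411
2021-06-17 to 2022-02-16: 245 days at 1.25% → €3,445,000 × 1.25% × 245/365 = €28,904.9658
2022-02-17 to 2022-03-31: 43 days at 1.1% → €3,445,000 × 1.1% × 43/365 = €4,464.3425
Total = €42,090.3493

€42,090.35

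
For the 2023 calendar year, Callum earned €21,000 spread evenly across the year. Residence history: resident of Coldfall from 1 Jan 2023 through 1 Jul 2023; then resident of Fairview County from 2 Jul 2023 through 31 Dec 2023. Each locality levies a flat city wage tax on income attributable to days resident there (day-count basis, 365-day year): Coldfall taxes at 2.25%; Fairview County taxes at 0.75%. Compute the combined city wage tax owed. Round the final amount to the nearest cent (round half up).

€314.57

Coldfall, 1 Jan – 1 Jul 2023: 182 days → €21,000 × 2.25% × 182/365 = €235.6027
Fairview County, 2 Jul – 31 Dec 2023: 183 days → €21,000 × 0.75% × 183/365 = €78.9658
Total = €314.5685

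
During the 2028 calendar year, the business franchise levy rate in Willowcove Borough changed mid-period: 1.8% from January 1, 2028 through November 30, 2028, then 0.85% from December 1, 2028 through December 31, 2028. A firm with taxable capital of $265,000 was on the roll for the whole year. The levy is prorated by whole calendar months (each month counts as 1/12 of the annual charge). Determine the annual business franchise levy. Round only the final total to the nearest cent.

January 1 – November 30, 2028: 11 months at 1.8% → $265,000 × 1.8% × 11/12 = $4,372.5000
December 1 – December 31, 2028: 1 month at 0.85% → $265,000 × 0.85% × 1/12 = $187.7083
Total = $4,560.2083

$4,560.21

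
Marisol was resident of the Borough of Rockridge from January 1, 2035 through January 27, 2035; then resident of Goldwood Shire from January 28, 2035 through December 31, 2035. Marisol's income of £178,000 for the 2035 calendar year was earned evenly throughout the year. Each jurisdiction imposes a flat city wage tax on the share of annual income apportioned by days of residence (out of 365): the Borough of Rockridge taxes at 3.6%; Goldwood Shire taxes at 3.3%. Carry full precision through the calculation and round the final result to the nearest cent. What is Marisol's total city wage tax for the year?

The Borough of Rockridge, January 1 – January 27, 2035: 27 days → £178,000 × 3.6% × 27/365 = £474.0164
Goldwood Shire, January 28 – December 31, 2035: 338 days → £178,000 × 3.3% × 338/365 = £5,439.4849
Total = £5,913.5014

£5,913.50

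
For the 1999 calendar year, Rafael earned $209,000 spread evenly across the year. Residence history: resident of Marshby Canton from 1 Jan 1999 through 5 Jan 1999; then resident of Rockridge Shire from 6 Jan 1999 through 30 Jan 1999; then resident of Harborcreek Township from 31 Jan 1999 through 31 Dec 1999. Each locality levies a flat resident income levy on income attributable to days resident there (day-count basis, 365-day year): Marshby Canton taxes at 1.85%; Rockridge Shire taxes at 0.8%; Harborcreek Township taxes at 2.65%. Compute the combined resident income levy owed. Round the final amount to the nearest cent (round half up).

Marshby Canton, 1 Jan – 5 Jan 1999: 5 days → $209,000 × 1.85% × 5/365 = $52.9658
Rockridge Shire, 6 Jan – 30 Jan 1999: 25 days → $209,000 × 0.8% × 25/365 = $114.5205
Harborcreek Township, 31 Jan – 31 Dec 1999: 335 days → $209,000 × 2.65% × 335/365 = $5,083.2808
Total = $5,250.7671

$5,250.77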